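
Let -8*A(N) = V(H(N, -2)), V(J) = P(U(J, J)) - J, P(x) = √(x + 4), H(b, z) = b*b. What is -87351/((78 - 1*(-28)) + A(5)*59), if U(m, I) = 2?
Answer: -1623330984/5375443 - 41229672*√6/5375443 ≈ -320.78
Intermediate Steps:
H(b, z) = b²
P(x) = √(4 + x)
V(J) = √6 - J (V(J) = √(4 + 2) - J = √6 - J)
A(N) = -√6/8 + N²/8 (A(N) = -(√6 - N²)/8 = -√6/8 + N²/8)
-87351/((78 - 1*(-28)) + A(5)*59) = -87351/((78 - 1*(-28)) + (-√6/8 + (⅛)*5²)*59) = -87351/((78 + 28) + (-√6/8 + (⅛)*25)*59) = -87351/(106 + (-√6/8 + 25/8)*59) = -87351/(106 + (25/8 - √6/8)*59) = -87351/(106 + (1475/8 - 59*√6/8)) = -87351/(2323/8 - 59*√6/8)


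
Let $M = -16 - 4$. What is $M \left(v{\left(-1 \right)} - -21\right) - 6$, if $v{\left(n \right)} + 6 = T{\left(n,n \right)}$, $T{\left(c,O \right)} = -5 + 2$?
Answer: $-246$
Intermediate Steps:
$T{\left(c,O \right)} = -3$
$v{\left(n \right)} = -9$ ($v{\left(n \right)} = -6 - 3 = -9$)
$M = -20$ ($M = -16 - 4 = -20$)
$M \left(v{\left(-1 \right)} - -21\right) - 6 = - 20 \left(-9 - -21\right) - 6 = - 20 \left(-9 + 21\right) - 6 = \left(-20\right) 12 - 6 = -240 - 6 = -246$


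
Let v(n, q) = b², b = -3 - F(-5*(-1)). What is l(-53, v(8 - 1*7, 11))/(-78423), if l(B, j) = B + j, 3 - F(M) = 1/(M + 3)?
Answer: 1183/5019072 ≈ 0.00023570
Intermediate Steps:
F(M) = 3 - 1/(3 + M) (F(M) = 3 - 1/(M + 3) = 3 - 1/(3 + M))
b = -47/8 (b = -3 - (8 + 3*(-5*(-1)))/(3 - 5*(-1)) = -3 - (8 + 3*5)/(3 + 5) = -3 - (8 + 15)/8 = -3 - 23/8 = -47/8 ≈ -5.8750)
v(n, q) = 2209/64 (v(n, q) = (-47/8)² = 2209/64)
l(-53, v(8 - 1*7, 11))/(-78423) = (-53 + 2209/64)/(-78423) = -1183/64*(-1/78423) = 1183/5019072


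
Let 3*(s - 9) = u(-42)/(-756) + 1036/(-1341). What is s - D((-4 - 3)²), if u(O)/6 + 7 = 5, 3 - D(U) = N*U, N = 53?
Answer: 73295980/28161 ≈ 2602.7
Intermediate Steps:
D(U) = 3 - 53*U
u(O) = -12 (u(O) = -42 + 6*5 = -42 + 30 = -12)
s = 246346/28161 (s = 9 + (-12/(-756) + 1036/(-1341))/3 = 9 + (-12*(-1/756) + 1036*(-1/1341))/3 = 9 + (1/63 - 1036/1341)/3 = 9 + (⅓)*(-7103/9387) = 9 - 7103/28161 = 246346/28161 ≈ 8.7478)
s - D((-4 - 3)²) = 246346/28161 - (3 - 53*(-4 - 3)²) = 246346/28161 - (3 - 53*(-7)²) = 246346/28161 - (3 - 53*49) = 246346/28161 - (3 - 2597) = 246346/28161 - 1*(-2594) = 246346/28161 + 2594 = 73295980/28161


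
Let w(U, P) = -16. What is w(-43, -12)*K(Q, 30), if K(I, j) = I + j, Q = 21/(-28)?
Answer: -468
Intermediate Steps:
Q = -3/4 (Q = 21*(-1/28) = -3/4 ≈ -0.75000)
w(-43, -12)*K(Q, 30) = -16*(-3/4 + 30) = -16*117/4 = -468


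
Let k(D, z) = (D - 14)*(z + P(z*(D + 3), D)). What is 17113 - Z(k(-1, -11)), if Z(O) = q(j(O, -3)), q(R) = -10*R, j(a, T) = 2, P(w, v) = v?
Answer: 17133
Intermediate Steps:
k(D, z) = (-14 + D)*(D + z) (k(D, z) = (D - 14)*(z + D) = (-14 + D)*(D + z))
Z(O) = -20 (Z(O) = -10*2 = -20)
17113 - Z(k(-1, -11)) = 17113 - 1*(-20) = 17113 + 20 = 17133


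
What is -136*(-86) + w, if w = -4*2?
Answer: 11688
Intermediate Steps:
w = -8
-136*(-86) + w = -136*(-86) - 8 = 11696 - 8 = 11688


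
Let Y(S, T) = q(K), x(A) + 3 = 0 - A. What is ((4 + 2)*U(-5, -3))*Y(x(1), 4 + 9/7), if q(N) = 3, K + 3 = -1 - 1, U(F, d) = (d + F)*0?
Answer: 0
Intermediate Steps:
U(F, d) = 0 (U(F, d) = (F + d)*0 = 0)
K = -5 (K = -3 + (-1 - 1) = -3 - 2 = -5)
x(A) = -3 - A (x(A) = -3 + (0 - A) = -3 - A)
Y(S, T) = 3
((4 + 2)*U(-5, -3))*Y(x(1), 4 + 9/7) = ((4 + 2)*0)*3 = (6*0)*3 = 0*3 = 0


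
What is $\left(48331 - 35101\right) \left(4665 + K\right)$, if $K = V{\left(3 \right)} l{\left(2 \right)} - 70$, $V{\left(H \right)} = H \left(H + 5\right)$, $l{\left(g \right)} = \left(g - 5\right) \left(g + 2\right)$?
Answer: $56981610$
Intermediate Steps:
$l{\left(g \right)} = \left(-5 + g\right) \left(2 + g\right)$
$V{\left(H \right)} = H \left(5 + H\right)$
$K = -358$ ($K = 3 \left(5 + 3\right) \left(-10 + 2^{2} - 6\right) - 70 = 3 \cdot 8 \left(-10 + 4 - 6\right) - 70 = 24 \left(-12\right) - 70 = -288 - 70 = -358$)
$\left(48331 - 35101\right) \left(4665 + K\right) = \left(48331 - 35101\right) \left(4665 - 358\right) = 13230 \cdot 4307 = 56981610$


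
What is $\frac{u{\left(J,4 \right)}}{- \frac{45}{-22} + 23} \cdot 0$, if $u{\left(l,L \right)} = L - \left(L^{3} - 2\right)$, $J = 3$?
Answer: $0$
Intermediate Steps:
$u{\left(l,L \right)} = 2 + L - L^{3}$ ($u{\left(l,L \right)} = L - \left(L^{3} - 2\right) = L - \left(-2 + L^{3}\right) = 2 + L - L^{3}$)
$\frac{u{\left(J,4 \right)}}{- \frac{45}{-22} + 23} \cdot 0 = \frac{2 + 4 - 4^{3}}{- \frac{45}{-22} + 23} \cdot 0 = \frac{2 + 4 - 64}{\left(-45\right) \left(- \frac{1}{22}\right) + 23} \cdot 0 = \frac{2 + 4 - 64}{\frac{45}{22} + 23} \cdot 0 = \frac{1}{\frac{551}{22}} \left(-58\right) 0 = \frac{22}{551} \left(-58\right) 0 = \left(- \frac{44}{19}\right) 0 = 0$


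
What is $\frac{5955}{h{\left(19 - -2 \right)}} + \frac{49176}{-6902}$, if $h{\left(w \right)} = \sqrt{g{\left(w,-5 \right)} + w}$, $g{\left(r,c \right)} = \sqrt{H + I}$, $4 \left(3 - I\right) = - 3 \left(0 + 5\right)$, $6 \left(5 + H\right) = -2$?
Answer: $- \frac{24588}{3451} + \frac{5955 \sqrt{6}}{\sqrt{126 + \sqrt{51}}} \approx 1257.0$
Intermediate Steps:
$H = - \frac{16}{3}$ ($H = -5 + \frac{1}{6} \left(-2\right) = -5 - \frac{1}{3} = - \frac{16}{3} \approx -5.3333$)
$I = \frac{27}{4}$ ($I = 3 - \frac{\left(-3\right) \left(0 + 5\right)}{4} = 3 - \frac{\left(-3\right) 5}{4} = 3 - - \frac{15}{4} = 3 + \frac{15}{4} = \frac{27}{4} \approx 6.75$)
$g{\left(r,c \right)} = \frac{\sqrt{51}}{6}$ ($g{\left(r,c \right)} = \sqrt{- \frac{16}{3} + \frac{27}{4}} = \sqrt{\frac{17}{12}} = \frac{\sqrt{51}}{6}$)
$h{\left(w \right)} = \sqrt{w + \frac{\sqrt{51}}{6}}$ ($h{\left(w \right)} = \sqrt{\frac{\sqrt{51}}{6} + w} = \sqrt{w + \frac{\sqrt{51}}{6}}$)
$\frac{5955}{h{\left(19 - -2 \right)}} + \frac{49176}{-6902} = \frac{5955}{\frac{1}{6} \sqrt{6 \sqrt{51} + 36 \left(19 - -2\right)}} + \frac{49176}{-6902} = \frac{5955}{\frac{1}{6} \sqrt{6 \sqrt{51} + 36 \left(19 + 2\right)}} + 49176 \left(- \frac{1}{6902}\right) = \frac{5955}{\frac{1}{6} \sqrt{6 \sqrt{51} + 36 \cdot 21}} - \frac{24588}{3451} = \frac{5955}{\frac{1}{6} \sqrt{6 \sqrt{51} + 756}} - \frac{24588}{3451} = \frac{5955}{\frac{1}{6} \sqrt{756 + 6 \sqrt{51}}} - \frac{24588}{3451} = 5955 \frac{6}{\sqrt{756 + 6 \sqrt{51}}} - \frac{24588}{3451} = \frac{35730}{\sqrt{756 + 6 \sqrt{51}}} - \frac{24588}{3451} = - \frac{24588}{3451} + \frac{35730}{\sqrt{756 + 6 \sqrt{51}}}$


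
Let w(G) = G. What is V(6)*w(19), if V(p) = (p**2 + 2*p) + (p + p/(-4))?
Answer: 1995/2 ≈ 997.50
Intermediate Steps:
V(p) = p**2 + 11*p/4 (V(p) = (p**2 + 2*p) + (p + p*(-1/4)) = (p**2 + 2*p) + (p - p/4) = (p**2 + 2*p) + 3*p/4 = p**2 + 11*p/4)
V(6)*w(19) = ((1/4)*6*(11 + 4*6))*19 = ((1/4)*6*(11 + 24))*19 = ((1/4)*6*35)*19 = (105/2)*19 = 1995/2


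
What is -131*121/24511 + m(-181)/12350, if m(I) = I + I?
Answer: -102316416/151355425 ≈ -0.67600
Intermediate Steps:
m(I) = 2*I
-131*121/24511 + m(-181)/12350 = -131*121/24511 + (2*(-181))/12350 = -15851*1/24511 - 362*1/12350 = -15851/24511 - 181/6175 = -102316416/151355425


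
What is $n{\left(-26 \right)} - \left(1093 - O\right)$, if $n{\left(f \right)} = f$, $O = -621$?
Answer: $-1740$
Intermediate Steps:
$n{\left(-26 \right)} - \left(1093 - O\right) = -26 - \left(1093 - -621\right) = -26 - \left(1093 + 621\right) = -26 - 1714 = -1740$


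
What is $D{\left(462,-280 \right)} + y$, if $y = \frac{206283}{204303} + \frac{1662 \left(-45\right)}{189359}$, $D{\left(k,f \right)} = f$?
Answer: $- \frac{327529381101}{1172321569} \approx -279.39$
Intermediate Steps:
$y = \frac{720658219}{1172321569}$ ($y = 206283 \cdot \frac{1}{204303} - \frac{74790}{189359} = \frac{6251}{6191} - \frac{74790}{189359} = \frac{720658219}{1172321569} \approx 0.61473$)
$D{\left(462,-280 \right)} + y = -280 + \frac{720658219}{1172321569} = - \frac{327529381101}{1172321569}$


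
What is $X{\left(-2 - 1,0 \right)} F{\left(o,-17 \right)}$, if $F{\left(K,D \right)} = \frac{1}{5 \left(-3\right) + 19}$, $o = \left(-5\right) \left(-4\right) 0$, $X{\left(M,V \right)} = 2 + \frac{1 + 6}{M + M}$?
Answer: $\frac{5}{24} \approx 0.20833$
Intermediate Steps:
$X{\left(M,V \right)} = 2 + \frac{7}{2 M}$
$o = 0$ ($o = 20 \cdot 0 = 0$)
$F{\left(K,D \right)} = \frac{1}{4}$ ($F{\left(K,D \right)} = \frac{1}{-15 + 19} = \frac{1}{4}$)
$X{\left(-2 - 1,0 \right)} F{\left(o,-17 \right)} = \left(2 + \frac{7}{2 \left(-2 - 1\right)}\right) \frac{1}{4} = \left(2 + \frac{7}{2 \left(-3\right)}\right) \frac{1}{4} = \left(2 + \frac{7}{2} \left(- \frac{1}{3}\right)\right) \frac{1}{4} = \left(2 - \frac{7}{6}\right) \frac{1}{4} = \frac{5}{6} \cdot \frac{1}{4} = \frac{5}{24}$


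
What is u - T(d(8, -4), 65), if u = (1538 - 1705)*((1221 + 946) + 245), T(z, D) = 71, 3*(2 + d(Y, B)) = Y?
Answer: -402875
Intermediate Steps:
d(Y, B) = -2 + Y/3
u = -402804 (u = -167*(2167 + 245) = -167*2412 = -402804)
u - T(d(8, -4), 65) = -402804 - 1*71 = -402804 - 71 = -402875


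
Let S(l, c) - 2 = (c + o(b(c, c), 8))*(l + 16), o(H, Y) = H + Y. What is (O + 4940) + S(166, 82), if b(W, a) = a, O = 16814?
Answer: 53060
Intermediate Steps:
S(l, c) = 2 + (8 + 2*c)*(16 + l) (S(l, c) = 2 + (c + (c + 8))*(l + 16) = 2 + (c + (8 + c))*(16 + l) = 2 + (8 + 2*c)*(16 + l))
(O + 4940) + S(166, 82) = (16814 + 4940) + (130 + 32*82 + 82*166 + 166*(8 + 82)) = 21754 + (130 + 2624 + 13612 + 166*90) = 21754 + (130 + 2624 + 13612 + 14940) = 21754 + 31306 = 53060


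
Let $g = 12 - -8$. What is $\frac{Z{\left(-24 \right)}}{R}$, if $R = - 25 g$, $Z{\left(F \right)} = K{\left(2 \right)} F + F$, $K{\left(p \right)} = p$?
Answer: $\frac{18}{125} \approx 0.144$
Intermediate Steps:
$g = 20$ ($g = 12 + 8 = 20$)
$Z{\left(F \right)} = 3 F$ ($Z{\left(F \right)} = 2 F + F = 3 F$)
$R = -500$ ($R = \left(-25\right) 20 = -500$)
$\frac{Z{\left(-24 \right)}}{R} = \frac{3 \left(-24\right)}{-500} = \left(-72\right) \left(- \frac{1}{500}\right) = \frac{18}{125}$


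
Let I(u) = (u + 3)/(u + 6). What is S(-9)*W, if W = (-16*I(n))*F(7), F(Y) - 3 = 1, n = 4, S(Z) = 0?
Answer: 0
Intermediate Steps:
I(u) = (3 + u)/(6 + u)
F(Y) = 4 (F(Y) = 3 + 1 = 4)
W = -224/5 (W = -16*(3 + 4)/(6 + 4)*4 = -16*7/10*4 = -56/5*4 = -224/5 ≈ -44.800)
S(-9)*W = 0*(-224/5) = 0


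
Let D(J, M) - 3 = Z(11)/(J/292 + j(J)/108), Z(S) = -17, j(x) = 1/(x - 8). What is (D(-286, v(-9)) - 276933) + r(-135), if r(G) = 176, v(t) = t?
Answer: -628286548882/2270341 ≈ -2.7674e+5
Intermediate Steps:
j(x) = 1/(-8 + x)
D(J, M) = 3 - 17/(1/(108*(-8 + J)) + J/292) (D(J, M) = 3 - 17/(J/292 + 1/((-8 + J)*108)) = 3 - 17/(J*(1/292) + (1/108)/(-8 + J)) = 3 - 17/(J/292 + 1/(108*(-8 + J))) = 3 - 17/(1/(108*(-8 + J)) + J/292))
(D(-286, v(-9)) - 276933) + r(-135) = (3*(73 + 9*(-4964 + 3*(-286))*(-8 - 286))/(73 + 27*(-286)*(-8 - 286)) - 276933) + 176 = (3*(73 + 9*(-4964 - 858)*(-294))/(73 + 27*(-286)*(-294)) - 276933) + 176 = (3*(73 + 9*(-5822)*(-294))/(73 + 2270268) - 276933) + 176 = (3*(73 + 15405012)/2270341 - 276933) + 176 = (3*(1/2270341)*15405085 - 276933) + 176 = (46215255/2270341 - 276933) + 176 = -628686128898/2270341 + 176 = -628286548882/2270341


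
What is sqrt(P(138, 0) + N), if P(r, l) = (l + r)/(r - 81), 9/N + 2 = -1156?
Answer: sqrt(129804466)/7334 ≈ 1.5535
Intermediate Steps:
N = -3/386 (N = 9/(-2 - 1156) = 9/(-1158) = 9*(-1/1158) = -3/386 ≈ -0.0077720)
P(r, l) = (l + r)/(-81 + r)
sqrt(P(138, 0) + N) = sqrt((0 + 138)/(-81 + 138) - 3/386) = sqrt(138/57 - 3/386) = sqrt((1/57)*138 - 3/386) = sqrt(46/19 - 3/386) = sqrt(17699/7334) = sqrt(129804466)/7334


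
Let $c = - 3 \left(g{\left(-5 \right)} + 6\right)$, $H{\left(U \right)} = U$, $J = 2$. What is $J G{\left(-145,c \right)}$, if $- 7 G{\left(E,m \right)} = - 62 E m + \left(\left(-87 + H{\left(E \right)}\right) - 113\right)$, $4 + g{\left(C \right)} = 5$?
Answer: $\frac{378270}{7} \approx 54039.0$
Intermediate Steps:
$g{\left(C \right)} = 1$ ($g{\left(C \right)} = -4 + 5 = 1$)
$c = -21$ ($c = - 3 \left(1 + 6\right) = \left(-3\right) 7 = -21$)
$G{\left(E,m \right)} = \frac{200}{7} - \frac{E}{7} + \frac{62 E m}{7}$ ($G{\left(E,m \right)} = - \frac{- 62 E m + \left(\left(-87 + E\right) - 113\right)}{7} = - \frac{- 62 E m + \left(-200 + E\right)}{7} = - \frac{-200 + E - 62 E m}{7} = \frac{200}{7} - \frac{E}{7} + \frac{62 E m}{7}$)
$J G{\left(-145,c \right)} = 2 \left(\frac{200}{7} - - \frac{145}{7} + \frac{62}{7} \left(-145\right) \left(-21\right)\right) = 2 \left(\frac{200}{7} + \frac{145}{7} + 26970\right) = 2 \cdot \frac{189135}{7} = \frac{378270}{7}$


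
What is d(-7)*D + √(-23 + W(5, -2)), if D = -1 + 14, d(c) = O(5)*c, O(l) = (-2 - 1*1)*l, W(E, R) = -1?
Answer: 1365 + 2*I*√6 ≈ 1365.0 + 4.899*I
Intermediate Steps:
O(l) = -3*l (O(l) = (-2 - 1)*l = -3*l)
d(c) = -15*c (d(c) = (-3*5)*c = -15*c)
D = 13
d(-7)*D + √(-23 + W(5, -2)) = -15*(-7)*13 + √(-23 - 1) = 105*13 + √(-24) = 1365 + 2*I*√6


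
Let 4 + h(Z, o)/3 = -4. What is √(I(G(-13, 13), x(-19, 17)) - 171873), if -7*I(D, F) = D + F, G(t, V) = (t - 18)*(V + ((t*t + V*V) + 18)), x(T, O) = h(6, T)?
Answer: 4*I*√521346/7 ≈ 412.6*I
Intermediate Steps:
h(Z, o) = -24 (h(Z, o) = -12 + 3*(-4) = -12 - 12 = -24)
x(T, O) = -24
G(t, V) = (-18 + t)*(18 + V + V² + t²) (G(t, V) = (-18 + t)*(V + ((t² + V²) + 18)) = (-18 + t)*(V + ((V² + t²) + 18)) = (-18 + t)*(V + (18 + V² + t²)) = (-18 + t)*(18 + V + V² + t²))
I(D, F) = -D/7 - F/7 (I(D, F) = -(D + F)/7 = -D/7 - F/7)
√(I(G(-13, 13), x(-19, 17)) - 171873) = √((-(-324 + (-13)³ - 18*13 - 18*13² - 18*(-13)² + 18*(-13) + 13*(-13) - 13*13²)/7 - ⅐*(-24)) - 171873) = √((-(-324 - 2197 - 234 - 18*169 - 18*169 - 234 - 169 - 13*169)/7 + 24/7) - 171873) = √((-(-324 - 2197 - 234 - 3042 - 3042 - 234 - 169 - 2197)/7 + 24/7) - 171873) = √((-⅐*(-11439) + 24/7) - 171873) = √((11439/7 + 24/7) - 171873) = √(11463/7 - 171873) = √(-1191648/7) = 4*I*√521346/7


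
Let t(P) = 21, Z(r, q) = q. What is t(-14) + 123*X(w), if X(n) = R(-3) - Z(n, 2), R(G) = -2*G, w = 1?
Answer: 513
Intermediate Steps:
X(n) = 4 (X(n) = -2*(-3) - 1*2 = 6 - 2 = 4)
t(-14) + 123*X(w) = 21 + 123*4 = 21 + 492 = 513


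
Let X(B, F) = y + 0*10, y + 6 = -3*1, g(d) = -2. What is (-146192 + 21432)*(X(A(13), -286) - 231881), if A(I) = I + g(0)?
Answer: 28930596400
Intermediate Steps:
y = -9 (y = -6 - 3*1 = -6 - 3 = -9)
A(I) = -2 + I (A(I) = I - 2 = -2 + I)
X(B, F) = -9 (X(B, F) = -9 + 0*10 = -9 + 0 = -9)
(-146192 + 21432)*(X(A(13), -286) - 231881) = (-146192 + 21432)*(-9 - 231881) = -124760*(-231890) = 28930596400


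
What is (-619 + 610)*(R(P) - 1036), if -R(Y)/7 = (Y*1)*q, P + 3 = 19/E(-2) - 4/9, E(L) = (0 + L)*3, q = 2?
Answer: 8491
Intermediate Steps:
E(L) = 3*L (E(L) = L*3 = 3*L)
P = -119/18 (P = -3 + (19/((3*(-2))) - 4/9) = -3 + (19/(-6) - 4*⅑) = -3 + (19*(-⅙) - 4/9) = -3 + (-19/6 - 4/9) = -3 - 65/18 = -119/18 ≈ -6.6111)
R(Y) = -14*Y (R(Y) = -7*Y*1*2 = -7*Y*2 = -14*Y)
(-619 + 610)*(R(P) - 1036) = (-619 + 610)*(-14*(-119/18) - 1036) = -9*(833/9 - 1036) = -9*(-8491/9) = 8491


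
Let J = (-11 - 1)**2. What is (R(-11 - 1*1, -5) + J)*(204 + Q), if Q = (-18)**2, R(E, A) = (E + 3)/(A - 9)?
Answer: 534600/7 ≈ 76371.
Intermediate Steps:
R(E, A) = (3 + E)/(-9 + A)
J = 144 (J = (-12)**2 = 144)
Q = 324
(R(-11 - 1*1, -5) + J)*(204 + Q) = ((3 + (-11 - 1*1))/(-9 - 5) + 144)*(204 + 324) = ((3 + (-11 - 1))/(-14) + 144)*528 = (-(3 - 12)/14 + 144)*528 = (-1/14*(-9) + 144)*528 = (9/14 + 144)*528 = (2025/14)*528 = 534600/7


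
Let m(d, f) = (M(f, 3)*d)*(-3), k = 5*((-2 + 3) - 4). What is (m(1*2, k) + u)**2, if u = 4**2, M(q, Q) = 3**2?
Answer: 1444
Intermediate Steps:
M(q, Q) = 9
k = -15 (k = 5*(1 - 4) = 5*(-3) = -15)
m(d, f) = -27*d (m(d, f) = (9*d)*(-3) = -27*d)
u = 16
(m(1*2, k) + u)**2 = (-27*2 + 16)**2 = (-54 + 16)**2 = (-38)**2 = 1444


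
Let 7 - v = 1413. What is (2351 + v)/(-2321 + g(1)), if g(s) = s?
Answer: -189/464 ≈ -0.40733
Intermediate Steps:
v = -1406 (v = 7 - 1*1413 = 7 - 1413 = -1406)
(2351 + v)/(-2321 + g(1)) = (2351 - 1406)/(-2321 + 1) = 945/(-2320) = 945*(-1/2320) = -189/464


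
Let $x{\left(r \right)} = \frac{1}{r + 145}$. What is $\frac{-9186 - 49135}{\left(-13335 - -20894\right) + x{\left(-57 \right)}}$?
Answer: $- \frac{5132248}{665193} \approx -7.7154$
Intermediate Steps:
$x{\left(r \right)} = \frac{1}{145 + r}$
$\frac{-9186 - 49135}{\left(-13335 - -20894\right) + x{\left(-57 \right)}} = \frac{-9186 - 49135}{\left(-13335 - -20894\right) + \frac{1}{145 - 57}} = - \frac{58321}{\left(-13335 + 20894\right) + \frac{1}{88}} = - \frac{58321}{7559 + \frac{1}{88}} = - \frac{58321}{\frac{665193}{88}} = \left(-58321\right) \frac{88}{665193} = - \frac{5132248}{665193}$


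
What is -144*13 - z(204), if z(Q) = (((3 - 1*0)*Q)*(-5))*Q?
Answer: 622368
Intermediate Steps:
z(Q) = -15*Q² (z(Q) = (((3 + 0)*Q)*(-5))*Q = ((3*Q)*(-5))*Q = (-15*Q)*Q = -15*Q²)
-144*13 - z(204) = -144*13 - (-15)*204² = -1872 - (-15)*41616 = -1872 - 1*(-624240) = -1872 + 624240 = 622368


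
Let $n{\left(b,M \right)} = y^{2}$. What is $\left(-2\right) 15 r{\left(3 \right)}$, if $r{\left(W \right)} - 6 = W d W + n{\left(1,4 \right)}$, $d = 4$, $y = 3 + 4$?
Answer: $-2730$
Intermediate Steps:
$y = 7$
$n{\left(b,M \right)} = 49$ ($n{\left(b,M \right)} = 7^{2} = 49$)
$r{\left(W \right)} = 55 + 4 W^{2}$ ($r{\left(W \right)} = 6 + \left(W 4 W + 49\right) = 6 + \left(4 W W + 49\right) = 6 + \left(4 W^{2} + 49\right) = 6 + \left(49 + 4 W^{2}\right) = 55 + 4 W^{2}$)
$\left(-2\right) 15 r{\left(3 \right)} = \left(-2\right) 15 \left(55 + 4 \cdot 3^{2}\right) = - 30 \left(55 + 4 \cdot 9\right) = - 30 \left(55 + 36\right) = \left(-30\right) 91 = -2730$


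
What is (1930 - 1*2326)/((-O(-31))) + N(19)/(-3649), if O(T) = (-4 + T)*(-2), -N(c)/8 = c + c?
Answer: 733142/127715 ≈ 5.7405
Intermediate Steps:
N(c) = -16*c (N(c) = -8*(c + c) = -16*c)
O(T) = 8 - 2*T
(1930 - 1*2326)/((-O(-31))) + N(19)/(-3649) = (1930 - 1*2326)/((-(8 - 2*(-31)))) - 16*19/(-3649) = (1930 - 2326)/((-(8 + 62))) - 304*(-1/3649) = -396/((-1*70)) + 304/3649 = -396/(-70) + 304/3649 = -396*(-1/70) + 304/3649 = 198/35 + 304/3649 = 733142/127715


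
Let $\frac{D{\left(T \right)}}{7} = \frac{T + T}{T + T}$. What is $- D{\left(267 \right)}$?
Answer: $-7$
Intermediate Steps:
$D{\left(T \right)} = 7$ ($D{\left(T \right)} = 7 \frac{T + T}{T + T} = 7 \frac{2 T}{2 T} = 7 \cdot 2 T \frac{1}{2 T} = 7 \cdot 1 = 7$)
$- D{\left(267 \right)} = \left(-1\right) 7 = -7$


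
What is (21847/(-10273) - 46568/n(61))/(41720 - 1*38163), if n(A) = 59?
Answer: -479682037/2155922599 ≈ -0.22250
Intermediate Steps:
(21847/(-10273) - 46568/n(61))/(41720 - 1*38163) = (21847/(-10273) - 46568/59)/(41720 - 1*38163) = (21847*(-1/10273) - 46568*1/59)/(41720 - 38163) = (-21847/10273 - 46568/59)/3557 = -479682037/606107*1/3557 = -479682037/2155922599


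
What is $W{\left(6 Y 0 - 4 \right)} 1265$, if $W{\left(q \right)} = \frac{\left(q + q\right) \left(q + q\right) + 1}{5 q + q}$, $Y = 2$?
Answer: $- \frac{82225}{24} \approx -3426.0$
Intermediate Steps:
$W{\left(q \right)} = \frac{1 + 4 q^{2}}{6 q}$ ($W{\left(q \right)} = \frac{2 q 2 q + 1}{6 q} = \left(4 q^{2} + 1\right) \frac{1}{6 q} = \left(1 + 4 q^{2}\right) \frac{1}{6 q} = \frac{1 + 4 q^{2}}{6 q}$)
$W{\left(6 Y 0 - 4 \right)} 1265 = \frac{1 + 4 \left(6 \cdot 2 \cdot 0 - 4\right)^{2}}{6 \left(6 \cdot 2 \cdot 0 - 4\right)} 1265 = \frac{1 + 4 \left(6 \cdot 0 - 4\right)^{2}}{6 \left(6 \cdot 0 - 4\right)} 1265 = \frac{1 + 4 \left(0 - 4\right)^{2}}{6 \left(0 - 4\right)} 1265 = \frac{1 + 4 \left(-4\right)^{2}}{6 \left(-4\right)} 1265 = \frac{1}{6} \left(- \frac{1}{4}\right) \left(1 + 4 \cdot 16\right) 1265 = \frac{1}{6} \left(- \frac{1}{4}\right) \left(1 + 64\right) 1265 = \frac{1}{6} \left(- \frac{1}{4}\right) 65 \cdot 1265 = \left(- \frac{65}{24}\right) 1265 = - \frac{82225}{24}$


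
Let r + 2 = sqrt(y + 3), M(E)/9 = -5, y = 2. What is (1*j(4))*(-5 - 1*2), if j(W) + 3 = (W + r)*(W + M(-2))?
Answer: 595 + 287*sqrt(5) ≈ 1236.8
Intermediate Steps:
M(E) = -45 (M(E) = 9*(-5) = -45)
r = -2 + sqrt(5) (r = -2 + sqrt(2 + 3) = -2 + sqrt(5) ≈ 0.23607)
j(W) = -3 + (-45 + W)*(-2 + W + sqrt(5)) (j(W) = -3 + (W + (-2 + sqrt(5)))*(W - 45) = -3 + (-2 + W + sqrt(5))*(-45 + W) = -3 + (-45 + W)*(-2 + W + sqrt(5)))
(1*j(4))*(-5 - 1*2) = (1*(87 + 4**2 - 47*4 - 45*sqrt(5) + 4*sqrt(5)))*(-5 - 1*2) = (1*(87 + 16 - 188 - 45*sqrt(5) + 4*sqrt(5)))*(-5 - 2) = (1*(-85 - 41*sqrt(5)))*(-7) = (-85 - 41*sqrt(5))*(-7) = 595 + 287*sqrt(5)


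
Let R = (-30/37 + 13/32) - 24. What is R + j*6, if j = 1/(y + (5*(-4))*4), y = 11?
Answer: -666953/27232 ≈ -24.492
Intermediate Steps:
j = -1/69 (j = 1/(11 + (5*(-4))*4) = 1/(11 - 20*4) = 1/(11 - 80) = 1/(-69) = -1/69 ≈ -0.014493)
R = -28895/1184 (R = (-30*1/37 + 13*(1/32)) - 24 = (-30/37 + 13/32) - 24 = -479/1184 - 24 = -28895/1184 ≈ -24.405)
R + j*6 = -28895/1184 - 1/69*6 = -28895/1184 - 2/23 = -666953/27232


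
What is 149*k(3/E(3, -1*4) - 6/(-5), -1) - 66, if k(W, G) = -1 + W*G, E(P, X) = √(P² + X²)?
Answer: -2416/5 ≈ -483.20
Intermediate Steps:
k(W, G) = -1 + G*W
149*k(3/E(3, -1*4) - 6/(-5), -1) - 66 = 149*(-1 - (3/(√(3² + (-1*4)²)) - 6/(-5))) - 66 = 149*(-1 - (3/(√(9 + (-4)²)) - 6*(-⅕))) - 66 = 149*(-1 - (3/(√(9 + 16)) + 6/5)) - 66 = 149*(-1 - (3/(√25) + 6/5)) - 66 = 149*(-1 - (3/5 + 6/5)) - 66 = 149*(-1 - (3*(⅕) + 6/5)) - 66 = 149*(-1 - (⅗ + 6/5)) - 66 = 149*(-1 - 1*9/5) - 66 = 149*(-1 - 9/5) - 66 = 149*(-14/5) - 66 = -2086/5 - 66 = -2416/5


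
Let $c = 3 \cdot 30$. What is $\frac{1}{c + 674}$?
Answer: $\frac{1}{764} \approx 0.0013089$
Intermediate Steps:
$c = 90$
$\frac{1}{c + 674} = \frac{1}{90 + 674} = \frac{1}{764}$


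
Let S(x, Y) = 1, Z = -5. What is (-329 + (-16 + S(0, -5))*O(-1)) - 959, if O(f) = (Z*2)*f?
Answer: -1438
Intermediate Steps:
O(f) = -10*f (O(f) = (-5*2)*f = -10*f)
(-329 + (-16 + S(0, -5))*O(-1)) - 959 = (-329 + (-16 + 1)*(-10*(-1))) - 959 = (-329 - 15*10) - 959 = (-329 - 150) - 959 = -479 - 959 = -1438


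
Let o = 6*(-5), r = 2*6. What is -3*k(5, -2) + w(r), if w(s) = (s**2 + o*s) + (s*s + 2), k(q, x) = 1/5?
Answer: -353/5 ≈ -70.600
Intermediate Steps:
k(q, x) = 1/5 (k(q, x) = 1*(1/5) = 1/5)
r = 12
o = -30
w(s) = 2 - 30*s + 2*s**2 (w(s) = (s**2 - 30*s) + (s*s + 2) = (s**2 - 30*s) + (s**2 + 2) = (s**2 - 30*s) + (2 + s**2) = 2 - 30*s + 2*s**2)
-3*k(5, -2) + w(r) = -3*1/5 + (2 - 30*12 + 2*12**2) = -3/5 + (2 - 360 + 2*144) = -3/5 + (2 - 360 + 288) = -3/5 - 70 = -353/5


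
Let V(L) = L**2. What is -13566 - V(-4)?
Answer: -13582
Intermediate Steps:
-13566 - V(-4) = -13566 - 1*(-4)**2 = -13566 - 1*16 = -13566 - 16 = -13582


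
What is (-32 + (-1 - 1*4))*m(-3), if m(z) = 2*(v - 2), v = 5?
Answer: -222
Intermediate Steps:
m(z) = 6 (m(z) = 2*(5 - 2) = 2*3 = 6)
(-32 + (-1 - 1*4))*m(-3) = (-32 + (-1 - 1*4))*6 = (-32 + (-1 - 4))*6 = (-32 - 5)*6 = -37*6 = -222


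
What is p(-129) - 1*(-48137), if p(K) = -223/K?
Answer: 6209896/129 ≈ 48139.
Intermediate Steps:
p(-129) - 1*(-48137) = -223/(-129) - 1*(-48137) = -223*(-1/129) + 48137 = 223/129 + 48137 = 6209896/129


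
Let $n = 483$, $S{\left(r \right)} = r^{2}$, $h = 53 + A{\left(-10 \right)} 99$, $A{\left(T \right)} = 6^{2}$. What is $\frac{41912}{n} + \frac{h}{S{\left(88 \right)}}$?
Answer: $\frac{326313539}{3740352} \approx 87.241$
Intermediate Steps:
$A{\left(T \right)} = 36$
$h = 3617$ ($h = 53 + 36 \cdot 99 = 53 + 3564 = 3617$)
$\frac{41912}{n} + \frac{h}{S{\left(88 \right)}} = \frac{41912}{483} + \frac{3617}{88^{2}} = 41912 \cdot \frac{1}{483} + \frac{3617}{7744} = \frac{41912}{483} + 3617 \cdot \frac{1}{7744} = \frac{41912}{483} + \frac{3617}{7744} = \frac{326313539}{3740352}$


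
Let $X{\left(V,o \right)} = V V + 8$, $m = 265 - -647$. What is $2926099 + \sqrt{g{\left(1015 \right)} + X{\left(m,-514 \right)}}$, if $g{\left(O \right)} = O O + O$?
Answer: $2926099 + 4 \sqrt{116437} \approx 2.9275 \cdot 10^{6}$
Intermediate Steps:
$g{\left(O \right)} = O + O^{2}$ ($g{\left(O \right)} = O^{2} + O = O + O^{2}$)
$m = 912$ ($m = 265 + 647 = 912$)
$X{\left(V,o \right)} = 8 + V^{2}$ ($X{\left(V,o \right)} = V^{2} + 8 = 8 + V^{2}$)
$2926099 + \sqrt{g{\left(1015 \right)} + X{\left(m,-514 \right)}} = 2926099 + \sqrt{1015 \left(1 + 1015\right) + \left(8 + 912^{2}\right)} = 2926099 + \sqrt{1015 \cdot 1016 + \left(8 + 831744\right)} = 2926099 + \sqrt{1031240 + 831752} = 2926099 + \sqrt{1862992} = 2926099 + 4 \sqrt{116437}$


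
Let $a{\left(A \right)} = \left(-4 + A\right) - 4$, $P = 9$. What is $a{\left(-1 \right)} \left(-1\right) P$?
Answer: $81$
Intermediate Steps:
$a{\left(A \right)} = -8 + A$
$a{\left(-1 \right)} \left(-1\right) P = \left(-8 - 1\right) \left(-1\right) 9 = \left(-9\right) \left(-1\right) 9 = 9 \cdot 9 = 81$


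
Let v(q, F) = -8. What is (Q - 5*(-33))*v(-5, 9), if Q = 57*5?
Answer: -3600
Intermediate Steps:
Q = 285
(Q - 5*(-33))*v(-5, 9) = (285 - 5*(-33))*(-8) = (285 + 165)*(-8) = 450*(-8) = -3600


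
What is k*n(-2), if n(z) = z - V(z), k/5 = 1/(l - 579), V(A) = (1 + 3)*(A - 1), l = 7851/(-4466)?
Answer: -44660/518733 ≈ -0.086094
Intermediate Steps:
l = -7851/4466 (l = 7851*(-1/4466) = -7851/4466 ≈ -1.7579)
V(A) = -4 + 4*A (V(A) = 4*(-1 + A) = -4 + 4*A)
k = -4466/518733 (k = 5/(-7851/4466 - 579) = 5/(-2593665/4466) = 5*(-4466/2593665) = -4466/518733 ≈ -0.0086094)
n(z) = 4 - 3*z (n(z) = z - (-4 + 4*z) = z + (4 - 4*z) = 4 - 3*z)
k*n(-2) = -4466*(4 - 3*(-2))/518733 = -4466*(4 + 6)/518733 = -4466/518733*10 = -44660/518733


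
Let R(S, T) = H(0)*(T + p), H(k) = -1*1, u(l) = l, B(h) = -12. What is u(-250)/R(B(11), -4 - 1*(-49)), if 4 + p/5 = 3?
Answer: 25/4 ≈ 6.2500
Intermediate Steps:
p = -5 (p = -20 + 5*3 = -20 + 15 = -5)
H(k) = -1
R(S, T) = 5 - T (R(S, T) = -(T - 5) = -(-5 + T) = 5 - T)
u(-250)/R(B(11), -4 - 1*(-49)) = -250/(5 - (-4 - 1*(-49))) = -250/(5 - (-4 + 49)) = -250/(5 - 1*45) = -250/(5 - 45) = -250/(-40) = -250*(-1/40) = 25/4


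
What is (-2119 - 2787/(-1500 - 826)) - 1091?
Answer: -7463673/2326 ≈ -3208.8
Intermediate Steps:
(-2119 - 2787/(-1500 - 826)) - 1091 = (-2119 - 2787/(-2326)) - 1091 = (-2119 - 2787*(-1/2326)) - 1091 = (-2119 + 2787/2326) - 1091 = -4926007/2326 - 1091 = -7463673/2326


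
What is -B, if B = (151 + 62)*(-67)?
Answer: 14271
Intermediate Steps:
B = -14271 (B = 213*(-67) = -14271)
-B = -1*(-14271) = 14271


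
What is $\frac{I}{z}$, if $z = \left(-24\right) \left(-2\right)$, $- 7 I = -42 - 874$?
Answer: $\frac{229}{84} \approx 2.7262$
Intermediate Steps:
$I = \frac{916}{7}$ ($I = - \frac{-42 - 874}{7} = \left(- \frac{1}{7}\right) \left(-916\right) = \frac{916}{7} \approx 130.86$)
$z = 48$
$\frac{I}{z} = \frac{916}{7 \cdot 48} = \frac{916}{7} \cdot \frac{1}{48} = \frac{229}{84}$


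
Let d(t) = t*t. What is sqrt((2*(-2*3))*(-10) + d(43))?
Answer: sqrt(1969) ≈ 44.373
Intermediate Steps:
d(t) = t**2
sqrt((2*(-2*3))*(-10) + d(43)) = sqrt((2*(-2*3))*(-10) + 43**2) = sqrt((2*(-6))*(-10) + 1849) = sqrt(-12*(-10) + 1849) = sqrt(120 + 1849) = sqrt(1969)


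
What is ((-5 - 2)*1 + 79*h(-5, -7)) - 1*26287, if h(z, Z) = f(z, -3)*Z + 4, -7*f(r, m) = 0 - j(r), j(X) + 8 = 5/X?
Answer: -25267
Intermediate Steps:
j(X) = -8 + 5/X
f(r, m) = -8/7 + 5/(7*r) (f(r, m) = -(0 - (-8 + 5/r))/7 = -(0 + (8 - 5/r))/7 = -(8 - 5/r)/7 = -8/7 + 5/(7*r))
h(z, Z) = 4 + Z*(5 - 8*z)/(7*z) (h(z, Z) = ((5 - 8*z)/(7*z))*Z + 4 = Z*(5 - 8*z)/(7*z) + 4 = 4 + Z*(5 - 8*z)/(7*z))
((-5 - 2)*1 + 79*h(-5, -7)) - 1*26287 = ((-5 - 2)*1 + 79*((1/7)*(28*(-5) - 1*(-7)*(-5 + 8*(-5)))/(-5))) - 1*26287 = (-7*1 + 79*((1/7)*(-1/5)*(-140 - 1*(-7)*(-5 - 40)))) - 26287 = (-7 + 79*((1/7)*(-1/5)*(-140 - 1*(-7)*(-45)))) - 26287 = (-7 + 79*((1/7)*(-1/5)*(-140 - 315))) - 26287 = (-7 + 79*((1/7)*(-1/5)*(-455))) - 26287 = (-7 + 79*13) - 26287 = (-7 + 1027) - 26287 = 1020 - 26287 = -25267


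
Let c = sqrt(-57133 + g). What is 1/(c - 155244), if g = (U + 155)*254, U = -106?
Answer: -155244/24100744223 - I*sqrt(44687)/24100744223 ≈ -6.4415e-6 - 8.7712e-9*I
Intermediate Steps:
g = 12446 (g = (-106 + 155)*254 = 49*254 = 12446)
c = I*sqrt(44687) (c = sqrt(-57133 + 12446) = sqrt(-44687) = I*sqrt(44687) ≈ 211.39*I)
1/(c - 155244) = 1/(I*sqrt(44687) - 155244) = 1/(-155244 + I*sqrt(44687))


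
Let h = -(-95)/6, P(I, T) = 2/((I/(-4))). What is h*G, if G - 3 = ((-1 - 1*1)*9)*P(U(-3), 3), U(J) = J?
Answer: -1425/2 ≈ -712.50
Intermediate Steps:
P(I, T) = -8/I (P(I, T) = 2/((I*(-¼))) = 2/((-I/4)) = 2*(-4/I) = -8/I)
G = -45 (G = 3 + ((-1 - 1*1)*9)*(-8/(-3)) = 3 + ((-1 - 1)*9)*(-8*(-⅓)) = 3 - 2*9*(8/3) = 3 - 18*8/3 = 3 - 48 = -45)
h = 95/6 (h = -(-95)/6 = -19*(-⅚) = 95/6 ≈ 15.833)
h*G = (95/6)*(-45) = -1425/2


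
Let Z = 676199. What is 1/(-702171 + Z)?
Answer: -1/25972 ≈ -3.8503e-5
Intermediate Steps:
1/(-702171 + Z) = 1/(-702171 + 676199) = 1/(-25972) = -1/25972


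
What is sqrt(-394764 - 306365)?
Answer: I*sqrt(701129) ≈ 837.33*I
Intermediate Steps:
sqrt(-394764 - 306365) = sqrt(-701129) = I*sqrt(701129)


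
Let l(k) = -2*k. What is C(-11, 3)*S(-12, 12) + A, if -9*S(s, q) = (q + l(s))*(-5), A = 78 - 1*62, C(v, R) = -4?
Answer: -64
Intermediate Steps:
A = 16 (A = 78 - 62 = 16)
S(s, q) = -10*s/9 + 5*q/9 (S(s, q) = -(q - 2*s)*(-5)/9 = -(-5*q + 10*s)/9 = -10*s/9 + 5*q/9)
C(-11, 3)*S(-12, 12) + A = -4*(-10/9*(-12) + (5/9)*12) + 16 = -4*(40/3 + 20/3) + 16 = -4*20 + 16 = -80 + 16 = -64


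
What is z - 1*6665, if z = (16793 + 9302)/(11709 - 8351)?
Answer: -22354975/3358 ≈ -6657.2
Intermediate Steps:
z = 26095/3358 ≈ 7.7710
z - 1*6665 = 26095/3358 - 1*6665 = 26095/3358 - 6665 = -22354975/3358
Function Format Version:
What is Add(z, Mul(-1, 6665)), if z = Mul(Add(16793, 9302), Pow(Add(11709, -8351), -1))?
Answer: Rational(-22354975, 3358) ≈ -6657.2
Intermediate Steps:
z = Rational(26095, 3358) (z = Mul(26095, Pow(3358, -1)) = Mul(26095, Rational(1, 3358)) = Rational(26095, 3358) ≈ 7.7710)
Add(z, Mul(-1, 6665)) = Add(Rational(26095, 3358), Mul(-1, 6665)) = Add(Rational(26095, 3358), -6665) = Rational(-22354975, 3358)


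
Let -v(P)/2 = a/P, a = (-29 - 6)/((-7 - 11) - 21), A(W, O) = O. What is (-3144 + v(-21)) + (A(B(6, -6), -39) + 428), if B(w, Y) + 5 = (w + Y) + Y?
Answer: -322325/117 ≈ -2754.9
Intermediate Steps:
B(w, Y) = -5 + w + 2*Y (B(w, Y) = -5 + ((w + Y) + Y) = -5 + ((Y + w) + Y) = -5 + (w + 2*Y) = -5 + w + 2*Y)
a = 35/39 (a = -35/(-18 - 21) = -35/(-39) = -35*(-1/39) = 35/39 ≈ 0.89744)
v(P) = -70/(39*P)
(-3144 + v(-21)) + (A(B(6, -6), -39) + 428) = (-3144 - 70/39/(-21)) + (-39 + 428) = (-3144 - 70/39*(-1/21)) + 389 = (-3144 + 10/117) + 389 = -367838/117 + 389 = -322325/117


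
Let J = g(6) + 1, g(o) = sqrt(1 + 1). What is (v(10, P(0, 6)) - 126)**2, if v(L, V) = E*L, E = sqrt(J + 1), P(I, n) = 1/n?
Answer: 4*(63 - 5*sqrt(2 + sqrt(2)))**2 ≈ 11561.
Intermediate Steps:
g(o) = sqrt(2)
J = 1 + sqrt(2) (J = sqrt(2) + 1 = 1 + sqrt(2) ≈ 2.4142)
E = sqrt(2 + sqrt(2)) (E = sqrt((1 + sqrt(2)) + 1) = sqrt(2 + sqrt(2)) ≈ 1.8478)
v(L, V) = L*sqrt(2 + sqrt(2)) (v(L, V) = sqrt(2 + sqrt(2))*L = L*sqrt(2 + sqrt(2)))
(v(10, P(0, 6)) - 126)**2 = (10*sqrt(2 + sqrt(2)) - 126)**2 = (-126 + 10*sqrt(2 + sqrt(2)))**2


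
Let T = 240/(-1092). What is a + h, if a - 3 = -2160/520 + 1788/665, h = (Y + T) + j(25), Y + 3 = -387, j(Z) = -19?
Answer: -3524436/8645 ≈ -407.69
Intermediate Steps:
T = -20/91 (T = 240*(-1/1092) = -20/91 ≈ -0.21978)
Y = -390 (Y = -3 - 387 = -390)
h = -37239/91 (h = (-390 - 20/91) - 19 = -35510/91 - 19 = -37239/91 ≈ -409.22)
a = 13269/8645 (a = 3 + (-2160/520 + 1788/665) = 3 + (-2160*1/520 + 1788*(1/665)) = 3 + (-54/13 + 1788/665) = 3 - 12666/8645 = 13269/8645 ≈ 1.5349)
a + h = 13269/8645 - 37239/91 = -3524436/8645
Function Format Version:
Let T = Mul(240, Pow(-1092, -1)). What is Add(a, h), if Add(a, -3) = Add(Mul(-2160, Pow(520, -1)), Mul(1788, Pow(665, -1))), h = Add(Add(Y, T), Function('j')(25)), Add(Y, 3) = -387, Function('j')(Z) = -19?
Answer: Rational(-3524436, 8645) ≈ -407.69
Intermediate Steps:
T = Rational(-20, 91) (T = Mul(240, Rational(-1, 1092)) = Rational(-20, 91) ≈ -0.21978)
Y = -390 (Y = Add(-3, -387) = -390)
h = Rational(-37239, 91) (h = Add(Add(-390, Rational(-20, 91)), -19) = Add(Rational(-35510, 91), -19) = Rational(-37239, 91) ≈ -409.22)
a = Rational(13269, 8645) (a = Add(3, Add(Mul(-2160, Pow(520, -1)), Mul(1788, Pow(665, -1)))) = Add(3, Add(Mul(-2160, Rational(1, 520)), Mul(1788, Rational(1, 665)))) = Add(3, Add(Rational(-54, 13), Rational(1788, 665))) = Add(3, Rational(-12666, 8645)) = Rational(13269, 8645) ≈ 1.5349)
Add(a, h) = Add(Rational(13269, 8645), Rational(-37239, 91)) = Rational(-3524436, 8645)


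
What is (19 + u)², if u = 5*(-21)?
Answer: 7396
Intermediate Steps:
u = -105
(19 + u)² = (19 - 105)² = (-86)² = 7396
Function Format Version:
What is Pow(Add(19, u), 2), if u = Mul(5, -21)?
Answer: 7396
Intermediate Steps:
u = -105
Pow(Add(19, u), 2) = Pow(Add(19, -105), 2) = Pow(-86, 2) = 7396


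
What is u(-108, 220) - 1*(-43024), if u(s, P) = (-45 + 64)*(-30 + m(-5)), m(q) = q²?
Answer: 42929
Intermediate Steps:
u(s, P) = -95 (u(s, P) = (-45 + 64)*(-30 + (-5)²) = 19*(-30 + 25) = 19*(-5) = -95)
u(-108, 220) - 1*(-43024) = -95 - 1*(-43024) = -95 + 43024 = 42929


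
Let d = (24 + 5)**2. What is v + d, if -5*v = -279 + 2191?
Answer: 2293/5 ≈ 458.60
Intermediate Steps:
v = -1912/5 (v = -(-279 + 2191)/5 = -1/5*1912 = -1912/5 ≈ -382.40)
d = 841 (d = 29**2 = 841)
v + d = -1912/5 + 841 = 2293/5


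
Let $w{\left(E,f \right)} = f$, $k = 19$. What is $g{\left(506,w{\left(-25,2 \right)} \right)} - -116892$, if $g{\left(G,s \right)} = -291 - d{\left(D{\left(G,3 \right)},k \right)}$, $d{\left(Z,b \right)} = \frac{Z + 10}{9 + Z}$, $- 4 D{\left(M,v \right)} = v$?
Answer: $\frac{3847796}{33} \approx 1.166 \cdot 10^{5}$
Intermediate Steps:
$D{\left(M,v \right)} = - \frac{v}{4}$
$d{\left(Z,b \right)} = \frac{10 + Z}{9 + Z}$
$g{\left(G,s \right)} = - \frac{9640}{33}$ ($g{\left(G,s \right)} = -291 - \frac{10 - \frac{3}{4}}{9 - \frac{3}{4}} = -291 - \frac{1}{\frac{33}{4}} \cdot \frac{37}{4} = -291 - \frac{4}{33} \cdot \frac{37}{4} = -291 - \frac{37}{33} = - \frac{9640}{33}$)
$g{\left(506,w{\left(-25,2 \right)} \right)} - -116892 = - \frac{9640}{33} - -116892 = - \frac{9640}{33} + 116892 = \frac{3847796}{33}$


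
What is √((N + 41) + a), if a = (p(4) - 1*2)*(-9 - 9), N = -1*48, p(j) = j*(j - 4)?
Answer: √29 ≈ 5.3852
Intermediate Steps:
p(j) = j*(-4 + j)
N = -48
a = 36 (a = (4*(-4 + 4) - 1*2)*(-9 - 9) = (4*0 - 2)*(-18) = (0 - 2)*(-18) = -2*(-18) = 36)
√((N + 41) + a) = √((-48 + 41) + 36) = √(-7 + 36) = √29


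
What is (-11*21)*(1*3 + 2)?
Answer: -1155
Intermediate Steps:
(-11*21)*(1*3 + 2) = -231*(3 + 2) = -231*5 = -1155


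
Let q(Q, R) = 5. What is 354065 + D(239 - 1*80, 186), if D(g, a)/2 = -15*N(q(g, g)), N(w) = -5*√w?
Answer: 354065 + 150*√5 ≈ 3.5440e+5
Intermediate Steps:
D(g, a) = 150*√5 (D(g, a) = 2*(-(-75)*√5) = 2*(75*√5) = 150*√5)
354065 + D(239 - 1*80, 186) = 354065 + 150*√5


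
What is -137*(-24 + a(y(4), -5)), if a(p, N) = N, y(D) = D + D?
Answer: 3973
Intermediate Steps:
y(D) = 2*D
-137*(-24 + a(y(4), -5)) = -137*(-24 - 5) = -137*(-29) = 3973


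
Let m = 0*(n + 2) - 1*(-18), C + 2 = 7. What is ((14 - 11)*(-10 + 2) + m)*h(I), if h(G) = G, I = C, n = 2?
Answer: -30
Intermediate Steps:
C = 5 (C = -2 + 7 = 5)
I = 5
m = 18 (m = 0*(2 + 2) - 1*(-18) = 0*4 + 18 = 0 + 18 = 18)
((14 - 11)*(-10 + 2) + m)*h(I) = ((14 - 11)*(-10 + 2) + 18)*5 = (3*(-8) + 18)*5 = (-24 + 18)*5 = -6*5 = -30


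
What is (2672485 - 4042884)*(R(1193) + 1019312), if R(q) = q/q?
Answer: -1396865515887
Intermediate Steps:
R(q) = 1
(2672485 - 4042884)*(R(1193) + 1019312) = (2672485 - 4042884)*(1 + 1019312) = -1370399*1019313 = -1396865515887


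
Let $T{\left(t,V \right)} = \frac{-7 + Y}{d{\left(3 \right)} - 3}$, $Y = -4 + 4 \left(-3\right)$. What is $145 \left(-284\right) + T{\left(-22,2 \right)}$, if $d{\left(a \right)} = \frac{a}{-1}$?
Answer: $- \frac{247057}{6} \approx -41176.0$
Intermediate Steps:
$d{\left(a \right)} = - a$ ($d{\left(a \right)} = a \left(-1\right) = - a$)
$Y = -16$ ($Y = -4 - 12 = -16$)
$T{\left(t,V \right)} = \frac{23}{6}$ ($T{\left(t,V \right)} = \frac{-7 - 16}{\left(-1\right) 3 - 3} = - \frac{23}{-3 - 3} = - \frac{23}{-6} = \left(-23\right) \left(- \frac{1}{6}\right) = \frac{23}{6}$)
$145 \left(-284\right) + T{\left(-22,2 \right)} = 145 \left(-284\right) + \frac{23}{6} = -41180 + \frac{23}{6} = - \frac{247057}{6}$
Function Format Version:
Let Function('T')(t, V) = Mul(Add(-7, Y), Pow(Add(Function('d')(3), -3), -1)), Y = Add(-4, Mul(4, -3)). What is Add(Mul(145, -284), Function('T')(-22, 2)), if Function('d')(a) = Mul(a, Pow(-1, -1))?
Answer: Rational(-247057, 6) ≈ -41176.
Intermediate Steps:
Function('d')(a) = Mul(-1, a) (Function('d')(a) = Mul(a, -1) = Mul(-1, a))
Y = -16 (Y = Add(-4, -12) = -16)
Function('T')(t, V) = Rational(23, 6) (Function('T')(t, V) = Mul(Add(-7, -16), Pow(Add(Mul(-1, 3), -3), -1)) = Mul(-23, Pow(Add(-3, -3), -1)) = Mul(-23, Pow(-6, -1)) = Mul(-23, Rational(-1, 6)) = Rational(23, 6))
Add(Mul(145, -284), Function('T')(-22, 2)) = Add(Mul(145, -284), Rational(23, 6)) = Add(-41180, Rational(23, 6)) = Rational(-247057, 6)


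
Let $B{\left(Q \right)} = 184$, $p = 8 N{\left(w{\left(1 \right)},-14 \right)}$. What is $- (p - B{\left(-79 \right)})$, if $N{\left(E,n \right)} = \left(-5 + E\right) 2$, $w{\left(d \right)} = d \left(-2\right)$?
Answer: $296$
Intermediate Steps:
$w{\left(d \right)} = - 2 d$
$N{\left(E,n \right)} = -10 + 2 E$
$p = -112$ ($p = 8 \left(-10 + 2 \left(\left(-2\right) 1\right)\right) = 8 \left(-10 + 2 \left(-2\right)\right) = 8 \left(-10 - 4\right) = 8 \left(-14\right) = -112$)
$- (p - B{\left(-79 \right)}) = - (-112 - 184) = \left(-1\right) \left(-296\right) = 296$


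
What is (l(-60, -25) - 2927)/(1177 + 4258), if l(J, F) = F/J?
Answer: -35119/65220 ≈ -0.53847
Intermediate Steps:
(l(-60, -25) - 2927)/(1177 + 4258) = (-25/(-60) - 2927)/(1177 + 4258) = (-25*(-1/60) - 2927)/5435 = (5/12 - 2927)*(1/5435) = -35119/12*1/5435 = -35119/65220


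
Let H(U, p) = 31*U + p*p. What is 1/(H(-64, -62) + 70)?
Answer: 1/1930 ≈ 0.00051813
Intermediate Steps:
H(U, p) = p**2 + 31*U (H(U, p) = 31*U + p**2 = p**2 + 31*U)
1/(H(-64, -62) + 70) = 1/(((-62)**2 + 31*(-64)) + 70) = 1/((3844 - 1984) + 70) = 1/(1860 + 70) = 1/1930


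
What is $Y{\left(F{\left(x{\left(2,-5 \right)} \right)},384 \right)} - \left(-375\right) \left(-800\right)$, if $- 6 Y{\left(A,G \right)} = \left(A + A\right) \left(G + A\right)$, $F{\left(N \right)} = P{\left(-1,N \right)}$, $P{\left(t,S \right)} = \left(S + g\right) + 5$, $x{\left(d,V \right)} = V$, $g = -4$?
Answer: $- \frac{898480}{3} \approx -2.9949 \cdot 10^{5}$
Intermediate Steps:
$P{\left(t,S \right)} = 1 + S$ ($P{\left(t,S \right)} = \left(S - 4\right) + 5 = \left(-4 + S\right) + 5 = 1 + S$)
$F{\left(N \right)} = 1 + N$
$Y{\left(A,G \right)} = - \frac{A \left(A + G\right)}{3}$ ($Y{\left(A,G \right)} = - \frac{\left(A + A\right) \left(G + A\right)}{6} = - \frac{2 A \left(A + G\right)}{6} = - \frac{A \left(A + G\right)}{3}$)
$Y{\left(F{\left(x{\left(2,-5 \right)} \right)},384 \right)} - \left(-375\right) \left(-800\right) = - \frac{\left(1 - 5\right) \left(\left(1 - 5\right) + 384\right)}{3} - \left(-375\right) \left(-800\right) = \left(- \frac{1}{3}\right) \left(-4\right) \left(-4 + 384\right) - 300000 = \left(- \frac{1}{3}\right) \left(-4\right) 380 - 300000 = \frac{1520}{3} - 300000 = - \frac{898480}{3}$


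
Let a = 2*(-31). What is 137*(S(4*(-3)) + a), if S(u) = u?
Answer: -10138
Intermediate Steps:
a = -62
137*(S(4*(-3)) + a) = 137*(4*(-3) - 62) = 137*(-12 - 62) = 137*(-74) = -10138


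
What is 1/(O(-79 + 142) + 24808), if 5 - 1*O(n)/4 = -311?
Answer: 1/26072 ≈ 3.8355e-5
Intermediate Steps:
O(n) = 1264 (O(n) = 20 - 4*(-311) = 20 + 1244 = 1264)
1/(O(-79 + 142) + 24808) = 1/(1264 + 24808) = 1/26072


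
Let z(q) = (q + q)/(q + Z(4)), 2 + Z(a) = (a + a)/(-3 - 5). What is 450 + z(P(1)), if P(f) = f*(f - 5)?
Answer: 3158/7 ≈ 451.14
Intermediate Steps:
P(f) = f*(-5 + f)
Z(a) = -2 - a/4 (Z(a) = -2 + (a + a)/(-3 - 5) = -2 + (2*a)/(-8) = -2 + (2*a)*(-⅛) = -2 - a/4)
z(q) = 2*q/(-3 + q) (z(q) = (q + q)/(q + (-2 - ¼*4)) = (2*q)/(q + (-2 - 1)) = (2*q)/(q - 3) = (2*q)/(-3 + q) = 2*q/(-3 + q))
450 + z(P(1)) = 450 + 2*(1*(-5 + 1))/(-3 + 1*(-5 + 1)) = 450 + 2*(1*(-4))/(-3 + 1*(-4)) = 450 + 2*(-4)/(-3 - 4) = 450 + 2*(-4)/(-7) = 450 + 2*(-4)*(-⅐) = 450 + 8/7 = 3158/7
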